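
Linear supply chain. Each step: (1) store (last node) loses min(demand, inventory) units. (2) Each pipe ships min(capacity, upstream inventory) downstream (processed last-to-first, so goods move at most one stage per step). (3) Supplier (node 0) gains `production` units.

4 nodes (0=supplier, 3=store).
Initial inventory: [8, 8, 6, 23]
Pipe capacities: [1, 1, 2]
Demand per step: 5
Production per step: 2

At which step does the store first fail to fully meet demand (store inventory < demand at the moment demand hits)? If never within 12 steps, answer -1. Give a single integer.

Step 1: demand=5,sold=5 ship[2->3]=2 ship[1->2]=1 ship[0->1]=1 prod=2 -> [9 8 5 20]
Step 2: demand=5,sold=5 ship[2->3]=2 ship[1->2]=1 ship[0->1]=1 prod=2 -> [10 8 4 17]
Step 3: demand=5,sold=5 ship[2->3]=2 ship[1->2]=1 ship[0->1]=1 prod=2 -> [11 8 3 14]
Step 4: demand=5,sold=5 ship[2->3]=2 ship[1->2]=1 ship[0->1]=1 prod=2 -> [12 8 2 11]
Step 5: demand=5,sold=5 ship[2->3]=2 ship[1->2]=1 ship[0->1]=1 prod=2 -> [13 8 1 8]
Step 6: demand=5,sold=5 ship[2->3]=1 ship[1->2]=1 ship[0->1]=1 prod=2 -> [14 8 1 4]
Step 7: demand=5,sold=4 ship[2->3]=1 ship[1->2]=1 ship[0->1]=1 prod=2 -> [15 8 1 1]
Step 8: demand=5,sold=1 ship[2->3]=1 ship[1->2]=1 ship[0->1]=1 prod=2 -> [16 8 1 1]
Step 9: demand=5,sold=1 ship[2->3]=1 ship[1->2]=1 ship[0->1]=1 prod=2 -> [17 8 1 1]
Step 10: demand=5,sold=1 ship[2->3]=1 ship[1->2]=1 ship[0->1]=1 prod=2 -> [18 8 1 1]
Step 11: demand=5,sold=1 ship[2->3]=1 ship[1->2]=1 ship[0->1]=1 prod=2 -> [19 8 1 1]
Step 12: demand=5,sold=1 ship[2->3]=1 ship[1->2]=1 ship[0->1]=1 prod=2 -> [20 8 1 1]
First stockout at step 7

7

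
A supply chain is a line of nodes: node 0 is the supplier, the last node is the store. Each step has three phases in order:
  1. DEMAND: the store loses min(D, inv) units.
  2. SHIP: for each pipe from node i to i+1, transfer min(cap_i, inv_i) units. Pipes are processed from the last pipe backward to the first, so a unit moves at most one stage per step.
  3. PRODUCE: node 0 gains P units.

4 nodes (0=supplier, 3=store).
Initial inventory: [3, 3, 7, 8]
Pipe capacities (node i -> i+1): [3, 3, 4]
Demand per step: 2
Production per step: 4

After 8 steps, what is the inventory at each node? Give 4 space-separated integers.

Step 1: demand=2,sold=2 ship[2->3]=4 ship[1->2]=3 ship[0->1]=3 prod=4 -> inv=[4 3 6 10]
Step 2: demand=2,sold=2 ship[2->3]=4 ship[1->2]=3 ship[0->1]=3 prod=4 -> inv=[5 3 5 12]
Step 3: demand=2,sold=2 ship[2->3]=4 ship[1->2]=3 ship[0->1]=3 prod=4 -> inv=[6 3 4 14]
Step 4: demand=2,sold=2 ship[2->3]=4 ship[1->2]=3 ship[0->1]=3 prod=4 -> inv=[7 3 3 16]
Step 5: demand=2,sold=2 ship[2->3]=3 ship[1->2]=3 ship[0->1]=3 prod=4 -> inv=[8 3 3 17]
Step 6: demand=2,sold=2 ship[2->3]=3 ship[1->2]=3 ship[0->1]=3 prod=4 -> inv=[9 3 3 18]
Step 7: demand=2,sold=2 ship[2->3]=3 ship[1->2]=3 ship[0->1]=3 prod=4 -> inv=[10 3 3 19]
Step 8: demand=2,sold=2 ship[2->3]=3 ship[1->2]=3 ship[0->1]=3 prod=4 -> inv=[11 3 3 20]

11 3 3 20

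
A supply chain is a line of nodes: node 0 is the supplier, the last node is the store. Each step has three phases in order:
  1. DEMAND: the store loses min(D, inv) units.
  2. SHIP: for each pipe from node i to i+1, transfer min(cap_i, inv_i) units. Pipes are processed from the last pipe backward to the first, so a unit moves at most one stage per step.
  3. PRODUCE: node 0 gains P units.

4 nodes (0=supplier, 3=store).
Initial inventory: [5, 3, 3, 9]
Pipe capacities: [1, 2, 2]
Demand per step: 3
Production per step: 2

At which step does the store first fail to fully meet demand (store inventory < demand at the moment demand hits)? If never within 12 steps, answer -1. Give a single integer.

Step 1: demand=3,sold=3 ship[2->3]=2 ship[1->2]=2 ship[0->1]=1 prod=2 -> [6 2 3 8]
Step 2: demand=3,sold=3 ship[2->3]=2 ship[1->2]=2 ship[0->1]=1 prod=2 -> [7 1 3 7]
Step 3: demand=3,sold=3 ship[2->3]=2 ship[1->2]=1 ship[0->1]=1 prod=2 -> [8 1 2 6]
Step 4: demand=3,sold=3 ship[2->3]=2 ship[1->2]=1 ship[0->1]=1 prod=2 -> [9 1 1 5]
Step 5: demand=3,sold=3 ship[2->3]=1 ship[1->2]=1 ship[0->1]=1 prod=2 -> [10 1 1 3]
Step 6: demand=3,sold=3 ship[2->3]=1 ship[1->2]=1 ship[0->1]=1 prod=2 -> [11 1 1 1]
Step 7: demand=3,sold=1 ship[2->3]=1 ship[1->2]=1 ship[0->1]=1 prod=2 -> [12 1 1 1]
Step 8: demand=3,sold=1 ship[2->3]=1 ship[1->2]=1 ship[0->1]=1 prod=2 -> [13 1 1 1]
Step 9: demand=3,sold=1 ship[2->3]=1 ship[1->2]=1 ship[0->1]=1 prod=2 -> [14 1 1 1]
Step 10: demand=3,sold=1 ship[2->3]=1 ship[1->2]=1 ship[0->1]=1 prod=2 -> [15 1 1 1]
Step 11: demand=3,sold=1 ship[2->3]=1 ship[1->2]=1 ship[0->1]=1 prod=2 -> [16 1 1 1]
Step 12: demand=3,sold=1 ship[2->3]=1 ship[1->2]=1 ship[0->1]=1 prod=2 -> [17 1 1 1]
First stockout at step 7

7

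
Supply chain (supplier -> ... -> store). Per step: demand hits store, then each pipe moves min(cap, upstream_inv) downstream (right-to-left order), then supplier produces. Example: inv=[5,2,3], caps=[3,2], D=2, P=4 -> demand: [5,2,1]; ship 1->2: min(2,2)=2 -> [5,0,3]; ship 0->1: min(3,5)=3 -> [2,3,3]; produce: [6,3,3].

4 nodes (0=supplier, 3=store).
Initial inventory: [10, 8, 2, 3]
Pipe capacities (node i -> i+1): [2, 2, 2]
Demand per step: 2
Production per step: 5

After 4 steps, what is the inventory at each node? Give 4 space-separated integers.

Step 1: demand=2,sold=2 ship[2->3]=2 ship[1->2]=2 ship[0->1]=2 prod=5 -> inv=[13 8 2 3]
Step 2: demand=2,sold=2 ship[2->3]=2 ship[1->2]=2 ship[0->1]=2 prod=5 -> inv=[16 8 2 3]
Step 3: demand=2,sold=2 ship[2->3]=2 ship[1->2]=2 ship[0->1]=2 prod=5 -> inv=[19 8 2 3]
Step 4: demand=2,sold=2 ship[2->3]=2 ship[1->2]=2 ship[0->1]=2 prod=5 -> inv=[22 8 2 3]

22 8 2 3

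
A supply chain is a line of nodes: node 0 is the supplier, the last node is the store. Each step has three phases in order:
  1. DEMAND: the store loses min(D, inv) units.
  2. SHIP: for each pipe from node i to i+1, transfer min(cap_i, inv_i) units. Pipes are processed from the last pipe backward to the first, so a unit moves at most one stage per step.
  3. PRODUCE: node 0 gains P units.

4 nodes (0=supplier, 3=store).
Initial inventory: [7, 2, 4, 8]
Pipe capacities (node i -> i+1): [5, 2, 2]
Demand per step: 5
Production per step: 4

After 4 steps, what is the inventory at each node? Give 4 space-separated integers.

Step 1: demand=5,sold=5 ship[2->3]=2 ship[1->2]=2 ship[0->1]=5 prod=4 -> inv=[6 5 4 5]
Step 2: demand=5,sold=5 ship[2->3]=2 ship[1->2]=2 ship[0->1]=5 prod=4 -> inv=[5 8 4 2]
Step 3: demand=5,sold=2 ship[2->3]=2 ship[1->2]=2 ship[0->1]=5 prod=4 -> inv=[4 11 4 2]
Step 4: demand=5,sold=2 ship[2->3]=2 ship[1->2]=2 ship[0->1]=4 prod=4 -> inv=[4 13 4 2]

4 13 4 2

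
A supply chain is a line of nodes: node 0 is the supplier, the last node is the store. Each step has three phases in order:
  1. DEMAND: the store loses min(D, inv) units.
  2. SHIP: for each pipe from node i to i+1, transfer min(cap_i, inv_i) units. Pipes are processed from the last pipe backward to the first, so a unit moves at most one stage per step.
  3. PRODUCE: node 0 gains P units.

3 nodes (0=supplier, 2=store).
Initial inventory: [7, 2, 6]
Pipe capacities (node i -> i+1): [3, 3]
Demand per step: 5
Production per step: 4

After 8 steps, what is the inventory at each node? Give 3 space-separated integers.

Step 1: demand=5,sold=5 ship[1->2]=2 ship[0->1]=3 prod=4 -> inv=[8 3 3]
Step 2: demand=5,sold=3 ship[1->2]=3 ship[0->1]=3 prod=4 -> inv=[9 3 3]
Step 3: demand=5,sold=3 ship[1->2]=3 ship[0->1]=3 prod=4 -> inv=[10 3 3]
Step 4: demand=5,sold=3 ship[1->2]=3 ship[0->1]=3 prod=4 -> inv=[11 3 3]
Step 5: demand=5,sold=3 ship[1->2]=3 ship[0->1]=3 prod=4 -> inv=[12 3 3]
Step 6: demand=5,sold=3 ship[1->2]=3 ship[0->1]=3 prod=4 -> inv=[13 3 3]
Step 7: demand=5,sold=3 ship[1->2]=3 ship[0->1]=3 prod=4 -> inv=[14 3 3]
Step 8: demand=5,sold=3 ship[1->2]=3 ship[0->1]=3 prod=4 -> inv=[15 3 3]

15 3 3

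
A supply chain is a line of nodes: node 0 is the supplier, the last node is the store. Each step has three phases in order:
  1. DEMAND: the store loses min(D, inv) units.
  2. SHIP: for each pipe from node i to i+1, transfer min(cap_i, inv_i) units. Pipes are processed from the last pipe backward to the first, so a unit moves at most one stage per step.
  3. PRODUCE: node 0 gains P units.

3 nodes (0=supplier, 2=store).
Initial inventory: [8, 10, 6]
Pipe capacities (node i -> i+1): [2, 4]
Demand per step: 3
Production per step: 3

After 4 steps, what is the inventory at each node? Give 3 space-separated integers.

Step 1: demand=3,sold=3 ship[1->2]=4 ship[0->1]=2 prod=3 -> inv=[9 8 7]
Step 2: demand=3,sold=3 ship[1->2]=4 ship[0->1]=2 prod=3 -> inv=[10 6 8]
Step 3: demand=3,sold=3 ship[1->2]=4 ship[0->1]=2 prod=3 -> inv=[11 4 9]
Step 4: demand=3,sold=3 ship[1->2]=4 ship[0->1]=2 prod=3 -> inv=[12 2 10]

12 2 10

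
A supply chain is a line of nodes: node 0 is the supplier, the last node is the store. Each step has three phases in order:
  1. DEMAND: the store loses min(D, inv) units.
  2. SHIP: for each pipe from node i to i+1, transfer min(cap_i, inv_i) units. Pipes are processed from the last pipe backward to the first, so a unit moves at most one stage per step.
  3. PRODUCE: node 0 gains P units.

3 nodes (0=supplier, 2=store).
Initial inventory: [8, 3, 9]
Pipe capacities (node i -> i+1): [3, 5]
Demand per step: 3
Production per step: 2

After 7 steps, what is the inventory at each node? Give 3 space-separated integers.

Step 1: demand=3,sold=3 ship[1->2]=3 ship[0->1]=3 prod=2 -> inv=[7 3 9]
Step 2: demand=3,sold=3 ship[1->2]=3 ship[0->1]=3 prod=2 -> inv=[6 3 9]
Step 3: demand=3,sold=3 ship[1->2]=3 ship[0->1]=3 prod=2 -> inv=[5 3 9]
Step 4: demand=3,sold=3 ship[1->2]=3 ship[0->1]=3 prod=2 -> inv=[4 3 9]
Step 5: demand=3,sold=3 ship[1->2]=3 ship[0->1]=3 prod=2 -> inv=[3 3 9]
Step 6: demand=3,sold=3 ship[1->2]=3 ship[0->1]=3 prod=2 -> inv=[2 3 9]
Step 7: demand=3,sold=3 ship[1->2]=3 ship[0->1]=2 prod=2 -> inv=[2 2 9]

2 2 9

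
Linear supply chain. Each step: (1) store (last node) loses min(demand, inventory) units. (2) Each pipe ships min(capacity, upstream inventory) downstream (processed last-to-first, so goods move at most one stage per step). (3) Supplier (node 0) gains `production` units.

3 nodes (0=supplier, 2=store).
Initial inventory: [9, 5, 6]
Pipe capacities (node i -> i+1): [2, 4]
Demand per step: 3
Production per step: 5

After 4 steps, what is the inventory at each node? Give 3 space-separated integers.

Step 1: demand=3,sold=3 ship[1->2]=4 ship[0->1]=2 prod=5 -> inv=[12 3 7]
Step 2: demand=3,sold=3 ship[1->2]=3 ship[0->1]=2 prod=5 -> inv=[15 2 7]
Step 3: demand=3,sold=3 ship[1->2]=2 ship[0->1]=2 prod=5 -> inv=[18 2 6]
Step 4: demand=3,sold=3 ship[1->2]=2 ship[0->1]=2 prod=5 -> inv=[21 2 5]

21 2 5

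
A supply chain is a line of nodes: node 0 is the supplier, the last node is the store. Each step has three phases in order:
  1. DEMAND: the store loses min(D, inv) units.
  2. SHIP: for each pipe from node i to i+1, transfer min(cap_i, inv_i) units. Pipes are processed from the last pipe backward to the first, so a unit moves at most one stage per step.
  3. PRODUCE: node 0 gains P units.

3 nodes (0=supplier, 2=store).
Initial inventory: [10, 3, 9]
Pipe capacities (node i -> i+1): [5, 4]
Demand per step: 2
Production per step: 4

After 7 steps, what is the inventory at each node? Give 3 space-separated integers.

Step 1: demand=2,sold=2 ship[1->2]=3 ship[0->1]=5 prod=4 -> inv=[9 5 10]
Step 2: demand=2,sold=2 ship[1->2]=4 ship[0->1]=5 prod=4 -> inv=[8 6 12]
Step 3: demand=2,sold=2 ship[1->2]=4 ship[0->1]=5 prod=4 -> inv=[7 7 14]
Step 4: demand=2,sold=2 ship[1->2]=4 ship[0->1]=5 prod=4 -> inv=[6 8 16]
Step 5: demand=2,sold=2 ship[1->2]=4 ship[0->1]=5 prod=4 -> inv=[5 9 18]
Step 6: demand=2,sold=2 ship[1->2]=4 ship[0->1]=5 prod=4 -> inv=[4 10 20]
Step 7: demand=2,sold=2 ship[1->2]=4 ship[0->1]=4 prod=4 -> inv=[4 10 22]

4 10 22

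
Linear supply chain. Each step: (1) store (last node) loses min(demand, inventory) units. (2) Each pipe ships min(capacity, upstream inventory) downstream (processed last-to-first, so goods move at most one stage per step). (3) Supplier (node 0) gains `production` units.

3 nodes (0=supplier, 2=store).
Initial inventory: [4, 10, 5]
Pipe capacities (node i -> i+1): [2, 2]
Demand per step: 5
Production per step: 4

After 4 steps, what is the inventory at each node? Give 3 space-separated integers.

Step 1: demand=5,sold=5 ship[1->2]=2 ship[0->1]=2 prod=4 -> inv=[6 10 2]
Step 2: demand=5,sold=2 ship[1->2]=2 ship[0->1]=2 prod=4 -> inv=[8 10 2]
Step 3: demand=5,sold=2 ship[1->2]=2 ship[0->1]=2 prod=4 -> inv=[10 10 2]
Step 4: demand=5,sold=2 ship[1->2]=2 ship[0->1]=2 prod=4 -> inv=[12 10 2]

12 10 2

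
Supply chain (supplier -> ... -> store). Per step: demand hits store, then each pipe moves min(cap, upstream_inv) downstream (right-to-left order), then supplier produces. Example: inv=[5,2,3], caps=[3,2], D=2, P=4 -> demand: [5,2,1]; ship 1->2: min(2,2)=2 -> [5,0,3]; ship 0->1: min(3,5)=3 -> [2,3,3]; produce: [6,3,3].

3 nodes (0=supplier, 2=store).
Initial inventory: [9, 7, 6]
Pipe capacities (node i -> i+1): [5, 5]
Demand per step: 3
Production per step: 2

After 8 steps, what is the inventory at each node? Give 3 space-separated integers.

Step 1: demand=3,sold=3 ship[1->2]=5 ship[0->1]=5 prod=2 -> inv=[6 7 8]
Step 2: demand=3,sold=3 ship[1->2]=5 ship[0->1]=5 prod=2 -> inv=[3 7 10]
Step 3: demand=3,sold=3 ship[1->2]=5 ship[0->1]=3 prod=2 -> inv=[2 5 12]
Step 4: demand=3,sold=3 ship[1->2]=5 ship[0->1]=2 prod=2 -> inv=[2 2 14]
Step 5: demand=3,sold=3 ship[1->2]=2 ship[0->1]=2 prod=2 -> inv=[2 2 13]
Step 6: demand=3,sold=3 ship[1->2]=2 ship[0->1]=2 prod=2 -> inv=[2 2 12]
Step 7: demand=3,sold=3 ship[1->2]=2 ship[0->1]=2 prod=2 -> inv=[2 2 11]
Step 8: demand=3,sold=3 ship[1->2]=2 ship[0->1]=2 prod=2 -> inv=[2 2 10]

2 2 10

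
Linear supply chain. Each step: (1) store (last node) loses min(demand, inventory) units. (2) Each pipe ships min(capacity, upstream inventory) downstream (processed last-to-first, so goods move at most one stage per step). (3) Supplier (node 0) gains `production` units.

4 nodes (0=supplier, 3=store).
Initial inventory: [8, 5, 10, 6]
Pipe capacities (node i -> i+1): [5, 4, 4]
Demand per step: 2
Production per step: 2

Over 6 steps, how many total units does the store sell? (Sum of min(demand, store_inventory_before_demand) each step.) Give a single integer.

Step 1: sold=2 (running total=2) -> [5 6 10 8]
Step 2: sold=2 (running total=4) -> [2 7 10 10]
Step 3: sold=2 (running total=6) -> [2 5 10 12]
Step 4: sold=2 (running total=8) -> [2 3 10 14]
Step 5: sold=2 (running total=10) -> [2 2 9 16]
Step 6: sold=2 (running total=12) -> [2 2 7 18]

Answer: 12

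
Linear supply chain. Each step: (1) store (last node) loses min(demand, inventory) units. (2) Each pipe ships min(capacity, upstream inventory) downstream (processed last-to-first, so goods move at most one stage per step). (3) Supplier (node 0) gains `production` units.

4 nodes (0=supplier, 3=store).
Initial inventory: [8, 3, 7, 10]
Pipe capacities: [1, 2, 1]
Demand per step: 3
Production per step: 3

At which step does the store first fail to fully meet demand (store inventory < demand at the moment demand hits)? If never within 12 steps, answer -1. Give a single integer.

Step 1: demand=3,sold=3 ship[2->3]=1 ship[1->2]=2 ship[0->1]=1 prod=3 -> [10 2 8 8]
Step 2: demand=3,sold=3 ship[2->3]=1 ship[1->2]=2 ship[0->1]=1 prod=3 -> [12 1 9 6]
Step 3: demand=3,sold=3 ship[2->3]=1 ship[1->2]=1 ship[0->1]=1 prod=3 -> [14 1 9 4]
Step 4: demand=3,sold=3 ship[2->3]=1 ship[1->2]=1 ship[0->1]=1 prod=3 -> [16 1 9 2]
Step 5: demand=3,sold=2 ship[2->3]=1 ship[1->2]=1 ship[0->1]=1 prod=3 -> [18 1 9 1]
Step 6: demand=3,sold=1 ship[2->3]=1 ship[1->2]=1 ship[0->1]=1 prod=3 -> [20 1 9 1]
Step 7: demand=3,sold=1 ship[2->3]=1 ship[1->2]=1 ship[0->1]=1 prod=3 -> [22 1 9 1]
Step 8: demand=3,sold=1 ship[2->3]=1 ship[1->2]=1 ship[0->1]=1 prod=3 -> [24 1 9 1]
Step 9: demand=3,sold=1 ship[2->3]=1 ship[1->2]=1 ship[0->1]=1 prod=3 -> [26 1 9 1]
Step 10: demand=3,sold=1 ship[2->3]=1 ship[1->2]=1 ship[0->1]=1 prod=3 -> [28 1 9 1]
Step 11: demand=3,sold=1 ship[2->3]=1 ship[1->2]=1 ship[0->1]=1 prod=3 -> [30 1 9 1]
Step 12: demand=3,sold=1 ship[2->3]=1 ship[1->2]=1 ship[0->1]=1 prod=3 -> [32 1 9 1]
First stockout at step 5

5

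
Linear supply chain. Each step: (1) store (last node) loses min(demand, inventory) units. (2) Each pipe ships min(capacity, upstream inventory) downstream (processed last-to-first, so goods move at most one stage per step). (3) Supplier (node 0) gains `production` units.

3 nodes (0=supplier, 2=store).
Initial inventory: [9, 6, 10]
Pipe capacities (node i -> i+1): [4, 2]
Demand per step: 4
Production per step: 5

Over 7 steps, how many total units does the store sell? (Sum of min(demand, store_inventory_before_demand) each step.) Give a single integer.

Step 1: sold=4 (running total=4) -> [10 8 8]
Step 2: sold=4 (running total=8) -> [11 10 6]
Step 3: sold=4 (running total=12) -> [12 12 4]
Step 4: sold=4 (running total=16) -> [13 14 2]
Step 5: sold=2 (running total=18) -> [14 16 2]
Step 6: sold=2 (running total=20) -> [15 18 2]
Step 7: sold=2 (running total=22) -> [16 20 2]

Answer: 22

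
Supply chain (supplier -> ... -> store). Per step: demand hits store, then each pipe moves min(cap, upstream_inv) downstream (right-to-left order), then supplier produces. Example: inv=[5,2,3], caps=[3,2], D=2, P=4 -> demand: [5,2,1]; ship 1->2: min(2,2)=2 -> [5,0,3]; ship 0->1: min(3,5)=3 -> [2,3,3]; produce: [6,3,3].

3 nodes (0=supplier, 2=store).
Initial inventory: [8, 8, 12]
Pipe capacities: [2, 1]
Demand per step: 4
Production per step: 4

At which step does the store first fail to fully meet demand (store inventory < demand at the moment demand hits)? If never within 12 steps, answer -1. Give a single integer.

Step 1: demand=4,sold=4 ship[1->2]=1 ship[0->1]=2 prod=4 -> [10 9 9]
Step 2: demand=4,sold=4 ship[1->2]=1 ship[0->1]=2 prod=4 -> [12 10 6]
Step 3: demand=4,sold=4 ship[1->2]=1 ship[0->1]=2 prod=4 -> [14 11 3]
Step 4: demand=4,sold=3 ship[1->2]=1 ship[0->1]=2 prod=4 -> [16 12 1]
Step 5: demand=4,sold=1 ship[1->2]=1 ship[0->1]=2 prod=4 -> [18 13 1]
Step 6: demand=4,sold=1 ship[1->2]=1 ship[0->1]=2 prod=4 -> [20 14 1]
Step 7: demand=4,sold=1 ship[1->2]=1 ship[0->1]=2 prod=4 -> [22 15 1]
Step 8: demand=4,sold=1 ship[1->2]=1 ship[0->1]=2 prod=4 -> [24 16 1]
Step 9: demand=4,sold=1 ship[1->2]=1 ship[0->1]=2 prod=4 -> [26 17 1]
Step 10: demand=4,sold=1 ship[1->2]=1 ship[0->1]=2 prod=4 -> [28 18 1]
Step 11: demand=4,sold=1 ship[1->2]=1 ship[0->1]=2 prod=4 -> [30 19 1]
Step 12: demand=4,sold=1 ship[1->2]=1 ship[0->1]=2 prod=4 -> [32 20 1]
First stockout at step 4

4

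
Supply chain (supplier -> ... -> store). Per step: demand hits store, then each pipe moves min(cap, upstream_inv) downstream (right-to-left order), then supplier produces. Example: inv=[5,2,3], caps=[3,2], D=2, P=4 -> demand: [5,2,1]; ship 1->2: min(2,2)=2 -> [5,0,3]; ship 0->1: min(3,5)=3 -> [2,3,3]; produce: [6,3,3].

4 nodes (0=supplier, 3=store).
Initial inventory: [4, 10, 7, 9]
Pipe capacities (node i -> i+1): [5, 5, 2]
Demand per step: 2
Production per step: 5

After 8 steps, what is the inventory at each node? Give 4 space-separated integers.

Step 1: demand=2,sold=2 ship[2->3]=2 ship[1->2]=5 ship[0->1]=4 prod=5 -> inv=[5 9 10 9]
Step 2: demand=2,sold=2 ship[2->3]=2 ship[1->2]=5 ship[0->1]=5 prod=5 -> inv=[5 9 13 9]
Step 3: demand=2,sold=2 ship[2->3]=2 ship[1->2]=5 ship[0->1]=5 prod=5 -> inv=[5 9 16 9]
Step 4: demand=2,sold=2 ship[2->3]=2 ship[1->2]=5 ship[0->1]=5 prod=5 -> inv=[5 9 19 9]
Step 5: demand=2,sold=2 ship[2->3]=2 ship[1->2]=5 ship[0->1]=5 prod=5 -> inv=[5 9 22 9]
Step 6: demand=2,sold=2 ship[2->3]=2 ship[1->2]=5 ship[0->1]=5 prod=5 -> inv=[5 9 25 9]
Step 7: demand=2,sold=2 ship[2->3]=2 ship[1->2]=5 ship[0->1]=5 prod=5 -> inv=[5 9 28 9]
Step 8: demand=2,sold=2 ship[2->3]=2 ship[1->2]=5 ship[0->1]=5 prod=5 -> inv=[5 9 31 9]

5 9 31 9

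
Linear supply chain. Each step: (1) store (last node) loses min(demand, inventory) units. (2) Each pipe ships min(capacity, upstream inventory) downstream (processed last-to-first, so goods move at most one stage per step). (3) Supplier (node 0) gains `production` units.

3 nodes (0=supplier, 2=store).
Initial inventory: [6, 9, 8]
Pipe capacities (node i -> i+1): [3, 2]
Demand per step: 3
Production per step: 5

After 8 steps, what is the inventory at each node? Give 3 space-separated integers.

Step 1: demand=3,sold=3 ship[1->2]=2 ship[0->1]=3 prod=5 -> inv=[8 10 7]
Step 2: demand=3,sold=3 ship[1->2]=2 ship[0->1]=3 prod=5 -> inv=[10 11 6]
Step 3: demand=3,sold=3 ship[1->2]=2 ship[0->1]=3 prod=5 -> inv=[12 12 5]
Step 4: demand=3,sold=3 ship[1->2]=2 ship[0->1]=3 prod=5 -> inv=[14 13 4]
Step 5: demand=3,sold=3 ship[1->2]=2 ship[0->1]=3 prod=5 -> inv=[16 14 3]
Step 6: demand=3,sold=3 ship[1->2]=2 ship[0->1]=3 prod=5 -> inv=[18 15 2]
Step 7: demand=3,sold=2 ship[1->2]=2 ship[0->1]=3 prod=5 -> inv=[20 16 2]
Step 8: demand=3,sold=2 ship[1->2]=2 ship[0->1]=3 prod=5 -> inv=[22 17 2]

22 17 2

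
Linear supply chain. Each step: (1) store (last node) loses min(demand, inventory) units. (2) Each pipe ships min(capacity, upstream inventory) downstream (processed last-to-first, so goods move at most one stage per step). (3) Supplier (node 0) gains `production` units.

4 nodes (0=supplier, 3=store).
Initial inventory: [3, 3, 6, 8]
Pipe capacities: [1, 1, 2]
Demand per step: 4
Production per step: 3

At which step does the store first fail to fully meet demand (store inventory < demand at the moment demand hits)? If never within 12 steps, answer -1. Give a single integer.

Step 1: demand=4,sold=4 ship[2->3]=2 ship[1->2]=1 ship[0->1]=1 prod=3 -> [5 3 5 6]
Step 2: demand=4,sold=4 ship[2->3]=2 ship[1->2]=1 ship[0->1]=1 prod=3 -> [7 3 4 4]
Step 3: demand=4,sold=4 ship[2->3]=2 ship[1->2]=1 ship[0->1]=1 prod=3 -> [9 3 3 2]
Step 4: demand=4,sold=2 ship[2->3]=2 ship[1->2]=1 ship[0->1]=1 prod=3 -> [11 3 2 2]
Step 5: demand=4,sold=2 ship[2->3]=2 ship[1->2]=1 ship[0->1]=1 prod=3 -> [13 3 1 2]
Step 6: demand=4,sold=2 ship[2->3]=1 ship[1->2]=1 ship[0->1]=1 prod=3 -> [15 3 1 1]
Step 7: demand=4,sold=1 ship[2->3]=1 ship[1->2]=1 ship[0->1]=1 prod=3 -> [17 3 1 1]
Step 8: demand=4,sold=1 ship[2->3]=1 ship[1->2]=1 ship[0->1]=1 prod=3 -> [19 3 1 1]
Step 9: demand=4,sold=1 ship[2->3]=1 ship[1->2]=1 ship[0->1]=1 prod=3 -> [21 3 1 1]
Step 10: demand=4,sold=1 ship[2->3]=1 ship[1->2]=1 ship[0->1]=1 prod=3 -> [23 3 1 1]
Step 11: demand=4,sold=1 ship[2->3]=1 ship[1->2]=1 ship[0->1]=1 prod=3 -> [25 3 1 1]
Step 12: demand=4,sold=1 ship[2->3]=1 ship[1->2]=1 ship[0->1]=1 prod=3 -> [27 3 1 1]
First stockout at step 4

4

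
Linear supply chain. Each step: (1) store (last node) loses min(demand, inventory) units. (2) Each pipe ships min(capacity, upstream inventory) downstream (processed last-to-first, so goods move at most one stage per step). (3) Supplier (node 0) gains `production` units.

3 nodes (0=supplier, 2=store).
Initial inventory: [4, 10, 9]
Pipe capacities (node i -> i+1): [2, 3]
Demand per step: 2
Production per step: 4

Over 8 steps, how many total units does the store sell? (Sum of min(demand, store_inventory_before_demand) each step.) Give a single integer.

Answer: 16

Derivation:
Step 1: sold=2 (running total=2) -> [6 9 10]
Step 2: sold=2 (running total=4) -> [8 8 11]
Step 3: sold=2 (running total=6) -> [10 7 12]
Step 4: sold=2 (running total=8) -> [12 6 13]
Step 5: sold=2 (running total=10) -> [14 5 14]
Step 6: sold=2 (running total=12) -> [16 4 15]
Step 7: sold=2 (running total=14) -> [18 3 16]
Step 8: sold=2 (running total=16) -> [20 2 17]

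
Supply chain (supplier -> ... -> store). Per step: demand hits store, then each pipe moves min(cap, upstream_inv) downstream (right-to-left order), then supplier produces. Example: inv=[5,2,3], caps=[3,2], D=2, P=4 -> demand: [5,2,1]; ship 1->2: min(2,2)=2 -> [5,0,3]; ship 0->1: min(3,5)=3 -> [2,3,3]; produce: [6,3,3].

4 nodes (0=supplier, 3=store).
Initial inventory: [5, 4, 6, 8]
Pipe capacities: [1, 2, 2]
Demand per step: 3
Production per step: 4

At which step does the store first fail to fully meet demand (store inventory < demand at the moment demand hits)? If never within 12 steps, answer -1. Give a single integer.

Step 1: demand=3,sold=3 ship[2->3]=2 ship[1->2]=2 ship[0->1]=1 prod=4 -> [8 3 6 7]
Step 2: demand=3,sold=3 ship[2->3]=2 ship[1->2]=2 ship[0->1]=1 prod=4 -> [11 2 6 6]
Step 3: demand=3,sold=3 ship[2->3]=2 ship[1->2]=2 ship[0->1]=1 prod=4 -> [14 1 6 5]
Step 4: demand=3,sold=3 ship[2->3]=2 ship[1->2]=1 ship[0->1]=1 prod=4 -> [17 1 5 4]
Step 5: demand=3,sold=3 ship[2->3]=2 ship[1->2]=1 ship[0->1]=1 prod=4 -> [20 1 4 3]
Step 6: demand=3,sold=3 ship[2->3]=2 ship[1->2]=1 ship[0->1]=1 prod=4 -> [23 1 3 2]
Step 7: demand=3,sold=2 ship[2->3]=2 ship[1->2]=1 ship[0->1]=1 prod=4 -> [26 1 2 2]
Step 8: demand=3,sold=2 ship[2->3]=2 ship[1->2]=1 ship[0->1]=1 prod=4 -> [29 1 1 2]
Step 9: demand=3,sold=2 ship[2->3]=1 ship[1->2]=1 ship[0->1]=1 prod=4 -> [32 1 1 1]
Step 10: demand=3,sold=1 ship[2->3]=1 ship[1->2]=1 ship[0->1]=1 prod=4 -> [35 1 1 1]
Step 11: demand=3,sold=1 ship[2->3]=1 ship[1->2]=1 ship[0->1]=1 prod=4 -> [38 1 1 1]
Step 12: demand=3,sold=1 ship[2->3]=1 ship[1->2]=1 ship[0->1]=1 prod=4 -> [41 1 1 1]
First stockout at step 7

7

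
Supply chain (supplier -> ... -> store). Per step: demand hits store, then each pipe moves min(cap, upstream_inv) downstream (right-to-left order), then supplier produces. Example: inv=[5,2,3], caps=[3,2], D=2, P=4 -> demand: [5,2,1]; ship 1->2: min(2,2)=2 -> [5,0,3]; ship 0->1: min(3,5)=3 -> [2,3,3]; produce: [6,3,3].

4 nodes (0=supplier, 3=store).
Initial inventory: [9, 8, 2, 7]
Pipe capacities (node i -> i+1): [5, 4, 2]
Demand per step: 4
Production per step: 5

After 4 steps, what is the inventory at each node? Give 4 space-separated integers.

Step 1: demand=4,sold=4 ship[2->3]=2 ship[1->2]=4 ship[0->1]=5 prod=5 -> inv=[9 9 4 5]
Step 2: demand=4,sold=4 ship[2->3]=2 ship[1->2]=4 ship[0->1]=5 prod=5 -> inv=[9 10 6 3]
Step 3: demand=4,sold=3 ship[2->3]=2 ship[1->2]=4 ship[0->1]=5 prod=5 -> inv=[9 11 8 2]
Step 4: demand=4,sold=2 ship[2->3]=2 ship[1->2]=4 ship[0->1]=5 prod=5 -> inv=[9 12 10 2]

9 12 10 2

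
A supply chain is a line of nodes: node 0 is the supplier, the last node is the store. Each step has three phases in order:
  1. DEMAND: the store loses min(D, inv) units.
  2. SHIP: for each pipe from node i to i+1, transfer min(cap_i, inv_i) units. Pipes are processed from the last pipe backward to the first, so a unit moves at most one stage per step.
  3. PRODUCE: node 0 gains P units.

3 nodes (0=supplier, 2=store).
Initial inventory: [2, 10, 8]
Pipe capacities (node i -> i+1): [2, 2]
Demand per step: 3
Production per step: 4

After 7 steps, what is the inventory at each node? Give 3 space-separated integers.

Step 1: demand=3,sold=3 ship[1->2]=2 ship[0->1]=2 prod=4 -> inv=[4 10 7]
Step 2: demand=3,sold=3 ship[1->2]=2 ship[0->1]=2 prod=4 -> inv=[6 10 6]
Step 3: demand=3,sold=3 ship[1->2]=2 ship[0->1]=2 prod=4 -> inv=[8 10 5]
Step 4: demand=3,sold=3 ship[1->2]=2 ship[0->1]=2 prod=4 -> inv=[10 10 4]
Step 5: demand=3,sold=3 ship[1->2]=2 ship[0->1]=2 prod=4 -> inv=[12 10 3]
Step 6: demand=3,sold=3 ship[1->2]=2 ship[0->1]=2 prod=4 -> inv=[14 10 2]
Step 7: demand=3,sold=2 ship[1->2]=2 ship[0->1]=2 prod=4 -> inv=[16 10 2]

16 10 2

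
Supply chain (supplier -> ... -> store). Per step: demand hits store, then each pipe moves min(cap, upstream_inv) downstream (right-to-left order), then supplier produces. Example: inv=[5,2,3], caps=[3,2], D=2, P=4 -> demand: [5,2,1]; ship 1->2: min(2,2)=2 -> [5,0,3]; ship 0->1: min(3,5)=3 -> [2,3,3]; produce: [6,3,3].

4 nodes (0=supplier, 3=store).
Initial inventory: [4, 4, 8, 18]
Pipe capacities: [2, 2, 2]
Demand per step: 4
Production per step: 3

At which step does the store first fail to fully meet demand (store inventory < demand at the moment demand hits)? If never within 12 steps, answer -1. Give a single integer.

Step 1: demand=4,sold=4 ship[2->3]=2 ship[1->2]=2 ship[0->1]=2 prod=3 -> [5 4 8 16]
Step 2: demand=4,sold=4 ship[2->3]=2 ship[1->2]=2 ship[0->1]=2 prod=3 -> [6 4 8 14]
Step 3: demand=4,sold=4 ship[2->3]=2 ship[1->2]=2 ship[0->1]=2 prod=3 -> [7 4 8 12]
Step 4: demand=4,sold=4 ship[2->3]=2 ship[1->2]=2 ship[0->1]=2 prod=3 -> [8 4 8 10]
Step 5: demand=4,sold=4 ship[2->3]=2 ship[1->2]=2 ship[0->1]=2 prod=3 -> [9 4 8 8]
Step 6: demand=4,sold=4 ship[2->3]=2 ship[1->2]=2 ship[0->1]=2 prod=3 -> [10 4 8 6]
Step 7: demand=4,sold=4 ship[2->3]=2 ship[1->2]=2 ship[0->1]=2 prod=3 -> [11 4 8 4]
Step 8: demand=4,sold=4 ship[2->3]=2 ship[1->2]=2 ship[0->1]=2 prod=3 -> [12 4 8 2]
Step 9: demand=4,sold=2 ship[2->3]=2 ship[1->2]=2 ship[0->1]=2 prod=3 -> [13 4 8 2]
Step 10: demand=4,sold=2 ship[2->3]=2 ship[1->2]=2 ship[0->1]=2 prod=3 -> [14 4 8 2]
Step 11: demand=4,sold=2 ship[2->3]=2 ship[1->2]=2 ship[0->1]=2 prod=3 -> [15 4 8 2]
Step 12: demand=4,sold=2 ship[2->3]=2 ship[1->2]=2 ship[0->1]=2 prod=3 -> [16 4 8 2]
First stockout at step 9

9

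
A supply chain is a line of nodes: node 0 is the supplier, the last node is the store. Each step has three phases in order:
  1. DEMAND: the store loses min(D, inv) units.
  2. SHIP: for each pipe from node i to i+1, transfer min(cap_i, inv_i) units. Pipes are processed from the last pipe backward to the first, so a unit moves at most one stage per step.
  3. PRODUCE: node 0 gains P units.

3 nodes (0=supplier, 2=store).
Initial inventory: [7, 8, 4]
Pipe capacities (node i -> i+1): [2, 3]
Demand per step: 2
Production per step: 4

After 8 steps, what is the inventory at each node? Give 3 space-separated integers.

Step 1: demand=2,sold=2 ship[1->2]=3 ship[0->1]=2 prod=4 -> inv=[9 7 5]
Step 2: demand=2,sold=2 ship[1->2]=3 ship[0->1]=2 prod=4 -> inv=[11 6 6]
Step 3: demand=2,sold=2 ship[1->2]=3 ship[0->1]=2 prod=4 -> inv=[13 5 7]
Step 4: demand=2,sold=2 ship[1->2]=3 ship[0->1]=2 prod=4 -> inv=[15 4 8]
Step 5: demand=2,sold=2 ship[1->2]=3 ship[0->1]=2 prod=4 -> inv=[17 3 9]
Step 6: demand=2,sold=2 ship[1->2]=3 ship[0->1]=2 prod=4 -> inv=[19 2 10]
Step 7: demand=2,sold=2 ship[1->2]=2 ship[0->1]=2 prod=4 -> inv=[21 2 10]
Step 8: demand=2,sold=2 ship[1->2]=2 ship[0->1]=2 prod=4 -> inv=[23 2 10]

23 2 10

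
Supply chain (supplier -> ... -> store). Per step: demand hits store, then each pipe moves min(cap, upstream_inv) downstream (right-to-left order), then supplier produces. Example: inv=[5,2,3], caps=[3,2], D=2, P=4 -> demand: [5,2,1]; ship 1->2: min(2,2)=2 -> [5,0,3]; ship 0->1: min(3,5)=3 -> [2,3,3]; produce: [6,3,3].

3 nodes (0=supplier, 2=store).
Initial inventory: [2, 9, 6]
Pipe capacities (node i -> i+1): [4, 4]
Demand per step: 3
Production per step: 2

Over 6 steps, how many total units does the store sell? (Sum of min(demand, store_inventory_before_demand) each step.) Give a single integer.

Step 1: sold=3 (running total=3) -> [2 7 7]
Step 2: sold=3 (running total=6) -> [2 5 8]
Step 3: sold=3 (running total=9) -> [2 3 9]
Step 4: sold=3 (running total=12) -> [2 2 9]
Step 5: sold=3 (running total=15) -> [2 2 8]
Step 6: sold=3 (running total=18) -> [2 2 7]

Answer: 18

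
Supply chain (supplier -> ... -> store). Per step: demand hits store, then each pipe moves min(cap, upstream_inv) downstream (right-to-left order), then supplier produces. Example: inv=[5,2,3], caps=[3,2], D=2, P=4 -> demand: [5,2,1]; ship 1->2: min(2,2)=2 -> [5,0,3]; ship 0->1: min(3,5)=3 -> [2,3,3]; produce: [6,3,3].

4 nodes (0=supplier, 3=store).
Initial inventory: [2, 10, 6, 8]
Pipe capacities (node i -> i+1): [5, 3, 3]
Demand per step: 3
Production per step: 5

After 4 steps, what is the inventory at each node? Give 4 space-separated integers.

Step 1: demand=3,sold=3 ship[2->3]=3 ship[1->2]=3 ship[0->1]=2 prod=5 -> inv=[5 9 6 8]
Step 2: demand=3,sold=3 ship[2->3]=3 ship[1->2]=3 ship[0->1]=5 prod=5 -> inv=[5 11 6 8]
Step 3: demand=3,sold=3 ship[2->3]=3 ship[1->2]=3 ship[0->1]=5 prod=5 -> inv=[5 13 6 8]
Step 4: demand=3,sold=3 ship[2->3]=3 ship[1->2]=3 ship[0->1]=5 prod=5 -> inv=[5 15 6 8]

5 15 6 8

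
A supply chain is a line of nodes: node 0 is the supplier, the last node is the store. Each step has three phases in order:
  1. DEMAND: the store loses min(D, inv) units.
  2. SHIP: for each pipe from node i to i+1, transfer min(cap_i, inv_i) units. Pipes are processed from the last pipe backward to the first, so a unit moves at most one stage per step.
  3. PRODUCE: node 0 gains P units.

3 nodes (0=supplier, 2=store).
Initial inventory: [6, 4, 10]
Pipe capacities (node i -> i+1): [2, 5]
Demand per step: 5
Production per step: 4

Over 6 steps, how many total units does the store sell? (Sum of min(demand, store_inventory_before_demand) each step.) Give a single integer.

Answer: 22

Derivation:
Step 1: sold=5 (running total=5) -> [8 2 9]
Step 2: sold=5 (running total=10) -> [10 2 6]
Step 3: sold=5 (running total=15) -> [12 2 3]
Step 4: sold=3 (running total=18) -> [14 2 2]
Step 5: sold=2 (running total=20) -> [16 2 2]
Step 6: sold=2 (running total=22) -> [18 2 2]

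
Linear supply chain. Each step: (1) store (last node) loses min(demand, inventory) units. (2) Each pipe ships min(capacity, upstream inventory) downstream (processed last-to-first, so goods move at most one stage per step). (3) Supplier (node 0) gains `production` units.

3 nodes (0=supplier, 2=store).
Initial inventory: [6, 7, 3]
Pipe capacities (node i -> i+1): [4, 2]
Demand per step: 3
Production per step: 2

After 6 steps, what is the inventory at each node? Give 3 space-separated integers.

Step 1: demand=3,sold=3 ship[1->2]=2 ship[0->1]=4 prod=2 -> inv=[4 9 2]
Step 2: demand=3,sold=2 ship[1->2]=2 ship[0->1]=4 prod=2 -> inv=[2 11 2]
Step 3: demand=3,sold=2 ship[1->2]=2 ship[0->1]=2 prod=2 -> inv=[2 11 2]
Step 4: demand=3,sold=2 ship[1->2]=2 ship[0->1]=2 prod=2 -> inv=[2 11 2]
Step 5: demand=3,sold=2 ship[1->2]=2 ship[0->1]=2 prod=2 -> inv=[2 11 2]
Step 6: demand=3,sold=2 ship[1->2]=2 ship[0->1]=2 prod=2 -> inv=[2 11 2]

2 11 2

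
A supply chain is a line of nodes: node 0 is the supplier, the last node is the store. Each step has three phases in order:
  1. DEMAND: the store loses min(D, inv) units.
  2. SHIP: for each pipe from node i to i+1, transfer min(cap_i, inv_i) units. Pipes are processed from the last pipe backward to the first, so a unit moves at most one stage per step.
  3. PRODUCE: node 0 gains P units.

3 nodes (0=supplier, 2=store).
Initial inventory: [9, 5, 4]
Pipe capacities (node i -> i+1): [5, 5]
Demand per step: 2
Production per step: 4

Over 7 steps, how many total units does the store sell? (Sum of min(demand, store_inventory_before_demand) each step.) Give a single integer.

Step 1: sold=2 (running total=2) -> [8 5 7]
Step 2: sold=2 (running total=4) -> [7 5 10]
Step 3: sold=2 (running total=6) -> [6 5 13]
Step 4: sold=2 (running total=8) -> [5 5 16]
Step 5: sold=2 (running total=10) -> [4 5 19]
Step 6: sold=2 (running total=12) -> [4 4 22]
Step 7: sold=2 (running total=14) -> [4 4 24]

Answer: 14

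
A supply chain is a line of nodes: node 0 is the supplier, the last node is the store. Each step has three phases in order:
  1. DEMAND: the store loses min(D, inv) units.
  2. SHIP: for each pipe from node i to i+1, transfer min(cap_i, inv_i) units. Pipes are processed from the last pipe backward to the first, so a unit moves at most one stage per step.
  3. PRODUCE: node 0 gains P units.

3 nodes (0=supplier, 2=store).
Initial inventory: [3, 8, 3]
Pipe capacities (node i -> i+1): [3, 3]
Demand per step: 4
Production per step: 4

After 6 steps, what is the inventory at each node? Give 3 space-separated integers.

Step 1: demand=4,sold=3 ship[1->2]=3 ship[0->1]=3 prod=4 -> inv=[4 8 3]
Step 2: demand=4,sold=3 ship[1->2]=3 ship[0->1]=3 prod=4 -> inv=[5 8 3]
Step 3: demand=4,sold=3 ship[1->2]=3 ship[0->1]=3 prod=4 -> inv=[6 8 3]
Step 4: demand=4,sold=3 ship[1->2]=3 ship[0->1]=3 prod=4 -> inv=[7 8 3]
Step 5: demand=4,sold=3 ship[1->2]=3 ship[0->1]=3 prod=4 -> inv=[8 8 3]
Step 6: demand=4,sold=3 ship[1->2]=3 ship[0->1]=3 prod=4 -> inv=[9 8 3]

9 8 3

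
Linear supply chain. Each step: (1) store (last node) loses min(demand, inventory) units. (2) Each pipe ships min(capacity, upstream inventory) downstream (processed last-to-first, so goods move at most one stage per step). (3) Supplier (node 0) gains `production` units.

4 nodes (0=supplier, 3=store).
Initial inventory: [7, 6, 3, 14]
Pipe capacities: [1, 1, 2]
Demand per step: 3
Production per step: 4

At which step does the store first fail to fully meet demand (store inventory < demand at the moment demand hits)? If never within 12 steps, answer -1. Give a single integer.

Step 1: demand=3,sold=3 ship[2->3]=2 ship[1->2]=1 ship[0->1]=1 prod=4 -> [10 6 2 13]
Step 2: demand=3,sold=3 ship[2->3]=2 ship[1->2]=1 ship[0->1]=1 prod=4 -> [13 6 1 12]
Step 3: demand=3,sold=3 ship[2->3]=1 ship[1->2]=1 ship[0->1]=1 prod=4 -> [16 6 1 10]
Step 4: demand=3,sold=3 ship[2->3]=1 ship[1->2]=1 ship[0->1]=1 prod=4 -> [19 6 1 8]
Step 5: demand=3,sold=3 ship[2->3]=1 ship[1->2]=1 ship[0->1]=1 prod=4 -> [22 6 1 6]
Step 6: demand=3,sold=3 ship[2->3]=1 ship[1->2]=1 ship[0->1]=1 prod=4 -> [25 6 1 4]
Step 7: demand=3,sold=3 ship[2->3]=1 ship[1->2]=1 ship[0->1]=1 prod=4 -> [28 6 1 2]
Step 8: demand=3,sold=2 ship[2->3]=1 ship[1->2]=1 ship[0->1]=1 prod=4 -> [31 6 1 1]
Step 9: demand=3,sold=1 ship[2->3]=1 ship[1->2]=1 ship[0->1]=1 prod=4 -> [34 6 1 1]
Step 10: demand=3,sold=1 ship[2->3]=1 ship[1->2]=1 ship[0->1]=1 prod=4 -> [37 6 1 1]
Step 11: demand=3,sold=1 ship[2->3]=1 ship[1->2]=1 ship[0->1]=1 prod=4 -> [40 6 1 1]
Step 12: demand=3,sold=1 ship[2->3]=1 ship[1->2]=1 ship[0->1]=1 prod=4 -> [43 6 1 1]
First stockout at step 8

8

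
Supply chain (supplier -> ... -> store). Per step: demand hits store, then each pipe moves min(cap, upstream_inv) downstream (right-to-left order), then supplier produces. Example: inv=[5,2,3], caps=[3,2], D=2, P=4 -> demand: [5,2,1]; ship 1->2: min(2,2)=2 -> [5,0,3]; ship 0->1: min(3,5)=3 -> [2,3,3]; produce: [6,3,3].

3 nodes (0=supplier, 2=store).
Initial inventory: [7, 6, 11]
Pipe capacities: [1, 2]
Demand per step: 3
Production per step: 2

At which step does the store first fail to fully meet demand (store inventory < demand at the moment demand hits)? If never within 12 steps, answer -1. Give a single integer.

Step 1: demand=3,sold=3 ship[1->2]=2 ship[0->1]=1 prod=2 -> [8 5 10]
Step 2: demand=3,sold=3 ship[1->2]=2 ship[0->1]=1 prod=2 -> [9 4 9]
Step 3: demand=3,sold=3 ship[1->2]=2 ship[0->1]=1 prod=2 -> [10 3 8]
Step 4: demand=3,sold=3 ship[1->2]=2 ship[0->1]=1 prod=2 -> [11 2 7]
Step 5: demand=3,sold=3 ship[1->2]=2 ship[0->1]=1 prod=2 -> [12 1 6]
Step 6: demand=3,sold=3 ship[1->2]=1 ship[0->1]=1 prod=2 -> [13 1 4]
Step 7: demand=3,sold=3 ship[1->2]=1 ship[0->1]=1 prod=2 -> [14 1 2]
Step 8: demand=3,sold=2 ship[1->2]=1 ship[0->1]=1 prod=2 -> [15 1 1]
Step 9: demand=3,sold=1 ship[1->2]=1 ship[0->1]=1 prod=2 -> [16 1 1]
Step 10: demand=3,sold=1 ship[1->2]=1 ship[0->1]=1 prod=2 -> [17 1 1]
Step 11: demand=3,sold=1 ship[1->2]=1 ship[0->1]=1 prod=2 -> [18 1 1]
Step 12: demand=3,sold=1 ship[1->2]=1 ship[0->1]=1 prod=2 -> [19 1 1]
First stockout at step 8

8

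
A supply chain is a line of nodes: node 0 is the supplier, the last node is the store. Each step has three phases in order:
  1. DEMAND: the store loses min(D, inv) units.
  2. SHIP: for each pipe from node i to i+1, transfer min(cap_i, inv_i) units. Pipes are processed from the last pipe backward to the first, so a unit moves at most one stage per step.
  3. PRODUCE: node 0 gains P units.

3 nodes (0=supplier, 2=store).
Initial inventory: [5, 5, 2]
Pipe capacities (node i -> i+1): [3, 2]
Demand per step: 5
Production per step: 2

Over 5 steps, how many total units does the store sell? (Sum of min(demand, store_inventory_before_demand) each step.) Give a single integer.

Step 1: sold=2 (running total=2) -> [4 6 2]
Step 2: sold=2 (running total=4) -> [3 7 2]
Step 3: sold=2 (running total=6) -> [2 8 2]
Step 4: sold=2 (running total=8) -> [2 8 2]
Step 5: sold=2 (running total=10) -> [2 8 2]

Answer: 10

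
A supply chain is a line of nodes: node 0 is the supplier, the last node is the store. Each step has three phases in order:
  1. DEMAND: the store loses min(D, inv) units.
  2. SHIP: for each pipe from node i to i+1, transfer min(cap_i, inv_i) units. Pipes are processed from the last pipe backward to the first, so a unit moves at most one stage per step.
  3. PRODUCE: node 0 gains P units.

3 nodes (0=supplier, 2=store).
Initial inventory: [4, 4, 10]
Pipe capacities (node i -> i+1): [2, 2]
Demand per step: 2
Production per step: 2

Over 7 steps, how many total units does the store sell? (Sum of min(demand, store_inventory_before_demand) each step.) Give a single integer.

Step 1: sold=2 (running total=2) -> [4 4 10]
Step 2: sold=2 (running total=4) -> [4 4 10]
Step 3: sold=2 (running total=6) -> [4 4 10]
Step 4: sold=2 (running total=8) -> [4 4 10]
Step 5: sold=2 (running total=10) -> [4 4 10]
Step 6: sold=2 (running total=12) -> [4 4 10]
Step 7: sold=2 (running total=14) -> [4 4 10]

Answer: 14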